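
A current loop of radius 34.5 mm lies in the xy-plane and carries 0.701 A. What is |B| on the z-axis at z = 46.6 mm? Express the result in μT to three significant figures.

B ≈ 2.69 μT

On the axis of a circular loop, B = μ₀IR² / [2(R²+z²)^(3/2)].
R² + z² = (0.0345)² + (0.0466)² = 0.003362 m², and (R²+z²)^(3/2) = 1.95×10⁻⁴ m³.
B = (4π×10⁻⁷ × 0.701 × 0.00119) / (2 × 1.95×10⁻⁴) = 2.69×10⁻⁶ T.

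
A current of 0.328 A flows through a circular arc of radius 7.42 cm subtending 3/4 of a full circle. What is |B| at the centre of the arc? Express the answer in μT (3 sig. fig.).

The Biot–Savart field of a circular arc at its centre is B = μ₀Iφ/(4πR), with φ = 4.712 rad.
B = (4π×10⁻⁷ × 0.328 × 4.712) / (4π × 0.0742) = 2.08×10⁻⁶ T.

B ≈ 2.08 μT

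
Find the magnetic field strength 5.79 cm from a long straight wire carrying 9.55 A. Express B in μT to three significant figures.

B ≈ 33.0 μT

For an infinitely long straight wire, B = μ₀I/(2πd).
B = (4π×10⁻⁷ × 9.55) / (2π × 0.0579) = 3.30×10⁻⁵ T.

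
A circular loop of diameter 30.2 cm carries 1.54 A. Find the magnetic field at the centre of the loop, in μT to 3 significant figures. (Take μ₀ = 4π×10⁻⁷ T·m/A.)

B ≈ 6.41 μT

At the centre of a circular loop the Biot–Savart law gives B = μ₀I/(2R) (so R = 0.151 m).
B = (4π×10⁻⁷ × 1.54) / (2 × 0.151) = 6.41×10⁻⁶ T.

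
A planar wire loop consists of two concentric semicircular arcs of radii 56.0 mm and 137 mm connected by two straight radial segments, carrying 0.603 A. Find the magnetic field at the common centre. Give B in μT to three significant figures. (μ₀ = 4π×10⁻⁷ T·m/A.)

B ≈ 2.00 μT

The radial connectors point toward the centre, so dl × r̂ = 0 and they contribute nothing.
Each semicircle gives μ₀I/(4R): inner arc 3.38×10⁻⁶ T, outer arc 1.38×10⁻⁶ T.
The two arcs carry current in opposite angular senses, so their fields oppose: B = |3.38×10⁻⁶ − 1.38×10⁻⁶| = 2.00×10⁻⁶ T.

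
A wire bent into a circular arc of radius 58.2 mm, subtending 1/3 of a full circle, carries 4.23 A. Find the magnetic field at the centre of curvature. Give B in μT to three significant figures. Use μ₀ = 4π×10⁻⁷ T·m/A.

B ≈ 15.2 μT

The Biot–Savart field of a circular arc at its centre is B = μ₀Iφ/(4πR), with φ = 2.094 rad.
B = (4π×10⁻⁷ × 4.23 × 2.094) / (4π × 0.0582) = 1.52×10⁻⁵ T.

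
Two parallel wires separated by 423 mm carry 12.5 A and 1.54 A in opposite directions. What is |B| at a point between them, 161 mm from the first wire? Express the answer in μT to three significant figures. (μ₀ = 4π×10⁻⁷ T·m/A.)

Each long wire gives B = μ₀I/(2πd). Distances are d₁ = 0.161 m and d₂ = 0.262 m.
B₁ = 1.55×10⁻⁵ T, B₂ = 1.18×10⁻⁶ T.
Between antiparallel currents both contributions point the same way, so they add. B = B₁ + B₂ = 1.55×10⁻⁵ + 1.18×10⁻⁶ = 1.67×10⁻⁵ T.

B ≈ 16.7 μT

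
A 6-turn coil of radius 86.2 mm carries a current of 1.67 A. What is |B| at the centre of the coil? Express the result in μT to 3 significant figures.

For an N-turn flat coil, B = Nμ₀I/(2R) with R = 0.0862 m.
B = 6 × 1.22×10⁻⁵ T = 7.30×10⁻⁵ T.

B ≈ 73.0 μT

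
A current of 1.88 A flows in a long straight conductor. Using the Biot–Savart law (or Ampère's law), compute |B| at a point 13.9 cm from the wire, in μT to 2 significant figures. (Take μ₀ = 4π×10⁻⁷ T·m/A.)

B ≈ 2.7 μT

For an infinitely long straight wire, B = μ₀I/(2πd).
B = (4π×10⁻⁷ × 1.88) / (2π × 0.139) = 2.71×10⁻⁶ T.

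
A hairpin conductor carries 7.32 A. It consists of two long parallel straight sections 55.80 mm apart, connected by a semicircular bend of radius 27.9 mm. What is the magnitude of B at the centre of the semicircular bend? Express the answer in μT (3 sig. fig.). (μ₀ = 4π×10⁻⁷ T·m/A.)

B ≈ 135 μT

The semicircular arc contributes B_arc = μ₀I·π/(4πR) = μ₀I/(4R) = 8.24×10⁻⁵ T.
Each semi-infinite lead is at perpendicular distance R = 0.0279 m from the centre, with the perpendicular foot at its near end, so it contributes μ₀I/(4πR); both point the same way, together 5.25×10⁻⁵ T.
Arc and leads all point the same direction: B = 8.24×10⁻⁵ + 5.25×10⁻⁵ = 1.35×10⁻⁴ T.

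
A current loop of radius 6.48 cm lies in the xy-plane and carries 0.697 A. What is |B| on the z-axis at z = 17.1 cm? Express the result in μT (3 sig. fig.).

B ≈ 0.301 μT

On the axis of a circular loop, B = μ₀IR² / [2(R²+z²)^(3/2)].
R² + z² = (0.0648)² + (0.171)² = 0.03344 m², and (R²+z²)^(3/2) = 6.12×10⁻³ m³.
B = (4π×10⁻⁷ × 0.697 × 0.004199) / (2 × 6.12×10⁻³) = 3.01×10⁻⁷ T.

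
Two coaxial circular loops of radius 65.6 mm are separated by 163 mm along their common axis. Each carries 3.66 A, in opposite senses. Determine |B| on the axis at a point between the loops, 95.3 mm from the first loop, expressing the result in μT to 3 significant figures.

B ≈ 5.42 μT

Each loop contributes B = μ₀IR²/[2(R²+z²)^(3/2)] on the axis, with z measured from that loop.
Loop 1 (z = 0.0953 m): B₁ = 6.39×10⁻⁶ T. Loop 2 (z = 0.0677 m): B₂ = 1.18×10⁻⁵ T.
The fields oppose: B = |B₁ − B₂| = 5.42×10⁻⁶ T.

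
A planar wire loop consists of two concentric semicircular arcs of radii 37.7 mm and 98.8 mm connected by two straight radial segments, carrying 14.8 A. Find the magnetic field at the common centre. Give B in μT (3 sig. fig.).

The radial connectors point toward the centre, so dl × r̂ = 0 and they contribute nothing.
Each semicircle gives μ₀I/(4R): inner arc 1.23×10⁻⁴ T, outer arc 4.71×10⁻⁵ T.
The two arcs carry current in opposite angular senses, so their fields oppose: B = |1.23×10⁻⁴ − 4.71×10⁻⁵| = 7.63×10⁻⁵ T.

B ≈ 76.3 μT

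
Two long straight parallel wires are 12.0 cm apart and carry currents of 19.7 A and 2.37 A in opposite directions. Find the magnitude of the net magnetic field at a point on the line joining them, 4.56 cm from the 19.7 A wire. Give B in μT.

B ≈ 92.8 μT

Each long wire gives B = μ₀I/(2πd). Distances are d₁ = 0.0456 m and d₂ = 0.0744 m.
B₁ = 8.64×10⁻⁵ T, B₂ = 6.37×10⁻⁶ T.
Between antiparallel currents both contributions point the same way, so they add. B = B₁ + B₂ = 8.64×10⁻⁵ + 6.37×10⁻⁶ = 9.28×10⁻⁵ T.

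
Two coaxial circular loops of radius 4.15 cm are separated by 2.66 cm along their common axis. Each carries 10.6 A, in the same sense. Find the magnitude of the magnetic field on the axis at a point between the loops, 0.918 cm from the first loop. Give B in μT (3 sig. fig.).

B ≈ 275 μT

Each loop contributes B = μ₀IR²/[2(R²+z²)^(3/2)] on the axis, with z measured from that loop.
Loop 1 (z = 0.00918 m): B₁ = 1.49×10⁻⁴ T. Loop 2 (z = 0.01742 m): B₂ = 1.26×10⁻⁴ T.
The fields add: B = B₁ + B₂ = 2.75×10⁻⁴ T.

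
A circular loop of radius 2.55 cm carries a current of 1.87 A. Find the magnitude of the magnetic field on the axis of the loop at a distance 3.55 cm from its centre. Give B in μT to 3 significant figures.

On the axis of a circular loop, B = μ₀IR² / [2(R²+z²)^(3/2)].
R² + z² = (0.0255)² + (0.0355)² = 0.00191 m², and (R²+z²)^(3/2) = 8.35×10⁻⁵ m³.
B = (4π×10⁻⁷ × 1.87 × 0.0006502) / (2 × 8.35×10⁻⁵) = 9.15×10⁻⁶ T.

B ≈ 9.15 μT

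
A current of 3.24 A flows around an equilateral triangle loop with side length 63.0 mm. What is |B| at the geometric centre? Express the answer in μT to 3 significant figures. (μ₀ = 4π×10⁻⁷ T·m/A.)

B ≈ 92.6 μT

Each side is a finite straight segment at perpendicular distance d = a/(2 tan(π/3)) = 0.01819 m from the centre, with end-angles ±π/3.
One side contributes B₁ = (μ₀I/4πd)·2 sin(π/3) = 3.09×10⁻⁵ T.
All 3 sides add in the same direction: B = 3 × 3.09×10⁻⁵ = 9.26×10⁻⁵ T.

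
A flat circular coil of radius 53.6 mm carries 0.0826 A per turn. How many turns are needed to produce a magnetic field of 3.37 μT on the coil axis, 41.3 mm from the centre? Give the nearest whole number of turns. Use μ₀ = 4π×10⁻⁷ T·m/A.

For an N-turn coil, B = Nμ₀IR²/[2(R²+z²)^(3/2)]. A single turn gives B₁ = 4.81×10⁻⁷ T with R = 0.0536 m, z = 0.0413 m.
N = B/B₁ = 3.37×10⁻⁶ / 4.81×10⁻⁷ = 7.00.

N = 7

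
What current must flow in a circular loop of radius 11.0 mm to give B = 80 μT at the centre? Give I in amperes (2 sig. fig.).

At the centre of a circular loop B = μ₀I/(2R), so I = 2RB/μ₀.
With R = 0.011 m, I = 2 × 0.011 × 8.00×10⁻⁵ / (4π×10⁻⁷) = 1.40 A.

I ≈ 1.4 A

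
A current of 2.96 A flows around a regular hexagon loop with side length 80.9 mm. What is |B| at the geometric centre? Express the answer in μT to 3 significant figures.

B ≈ 25.3 μT

Each side is a finite straight segment at perpendicular distance d = a/(2 tan(π/6)) = 0.07006 m from the centre, with end-angles ±π/6.
One side contributes B₁ = (μ₀I/4πd)·2 sin(π/6) = 4.22×10⁻⁶ T.
All 6 sides add in the same direction: B = 6 × 4.22×10⁻⁶ = 2.53×10⁻⁵ T.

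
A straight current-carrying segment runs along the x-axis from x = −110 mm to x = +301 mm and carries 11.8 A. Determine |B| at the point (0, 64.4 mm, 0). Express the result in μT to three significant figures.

For a finite straight segment, B = (μ₀I/4πd)(sinθ₁ + sinθ₂), where θ₁, θ₂ are the angles from the perpendicular to each end.
The perpendicular distance is d = 0.0644 m; the end-offsets along the wire are a = 0.11 m and b = 0.301 m.
sinθ₁ = 0.11/√(0.11²+0.0644²) = 0.8630; sinθ₂ = 0.301/√(0.301²+0.0644²) = 0.9779.
B = (4π×10⁻⁷ × 11.8) / (4π × 0.0644) × (0.8630 + 0.9779) = 3.37×10⁻⁵ T.

B ≈ 33.7 μT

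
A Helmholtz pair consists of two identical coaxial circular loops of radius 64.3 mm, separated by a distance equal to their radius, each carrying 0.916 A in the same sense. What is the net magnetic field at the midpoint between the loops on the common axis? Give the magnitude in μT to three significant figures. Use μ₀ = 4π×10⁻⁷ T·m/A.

Each loop contributes B = μ₀IR²/[2(R²+z²)^(3/2)] on the axis, with z measured from that loop.
Loop 1 (z = 0.03215 m): B₁ = 6.40×10⁻⁶ T. Loop 2 (z = 0.03215 m): B₂ = 6.40×10⁻⁶ T.
The fields add: B = B₁ + B₂ = 1.28×10⁻⁵ T.

B ≈ 12.8 μT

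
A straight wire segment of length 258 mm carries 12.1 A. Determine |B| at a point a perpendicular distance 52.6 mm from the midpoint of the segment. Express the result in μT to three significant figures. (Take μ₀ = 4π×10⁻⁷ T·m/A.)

For a finite straight segment, B = (μ₀I/4πd)(sinθ₁ + sinθ₂), where θ₁, θ₂ are the angles from the perpendicular to each end.
The perpendicular from the point meets the wire at its midpoint, so each end is L/2 = 0.129 m away along the wire.
sinθ₁ = 0.129/√(0.129²+0.0526²) = 0.9260; sinθ₂ = 0.129/√(0.129²+0.0526²) = 0.9260.
B = (4π×10⁻⁷ × 12.1) / (4π × 0.0526) × (0.9260 + 0.9260) = 4.26×10⁻⁵ T.

B ≈ 42.6 μT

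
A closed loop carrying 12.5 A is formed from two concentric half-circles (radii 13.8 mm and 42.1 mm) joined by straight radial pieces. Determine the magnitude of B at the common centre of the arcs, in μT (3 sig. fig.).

B ≈ 191 μT

The radial connectors point toward the centre, so dl × r̂ = 0 and they contribute nothing.
Each semicircle gives μ₀I/(4R): inner arc 2.85×10⁻⁴ T, outer arc 9.33×10⁻⁵ T.
The two arcs carry current in opposite angular senses, so their fields oppose: B = |2.85×10⁻⁴ − 9.33×10⁻⁵| = 1.91×10⁻⁴ T.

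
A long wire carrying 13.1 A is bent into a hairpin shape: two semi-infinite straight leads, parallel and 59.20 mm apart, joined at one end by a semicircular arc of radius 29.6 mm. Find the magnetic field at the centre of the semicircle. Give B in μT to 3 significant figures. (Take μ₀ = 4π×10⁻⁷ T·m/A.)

B ≈ 228 μT

The semicircular arc contributes B_arc = μ₀I·π/(4πR) = μ₀I/(4R) = 1.39×10⁻⁴ T.
Each semi-infinite lead is at perpendicular distance R = 0.0296 m from the centre, with the perpendicular foot at its near end, so it contributes μ₀I/(4πR); both point the same way, together 8.85×10⁻⁵ T.
Arc and leads all point the same direction: B = 1.39×10⁻⁴ + 8.85×10⁻⁵ = 2.28×10⁻⁴ T.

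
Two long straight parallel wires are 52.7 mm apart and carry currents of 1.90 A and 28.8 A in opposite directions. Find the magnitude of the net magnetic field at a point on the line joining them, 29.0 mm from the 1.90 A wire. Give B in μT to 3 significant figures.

B ≈ 256 μT

Each long wire gives B = μ₀I/(2πd). Distances are d₁ = 0.029 m and d₂ = 0.0237 m.
B₁ = 1.31×10⁻⁵ T, B₂ = 2.43×10⁻⁴ T.
Between antiparallel currents both contributions point the same way, so they add. B = B₁ + B₂ = 1.31×10⁻⁵ + 2.43×10⁻⁴ = 2.56×10⁻⁴ T.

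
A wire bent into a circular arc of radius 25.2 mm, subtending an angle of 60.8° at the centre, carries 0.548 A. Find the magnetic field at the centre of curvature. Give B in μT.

The Biot–Savart field of a circular arc at its centre is B = μ₀Iφ/(4πR), with φ = 1.061 rad.
B = (4π×10⁻⁷ × 0.548 × 1.061) / (4π × 0.0252) = 2.31×10⁻⁶ T.

B ≈ 2.31 μT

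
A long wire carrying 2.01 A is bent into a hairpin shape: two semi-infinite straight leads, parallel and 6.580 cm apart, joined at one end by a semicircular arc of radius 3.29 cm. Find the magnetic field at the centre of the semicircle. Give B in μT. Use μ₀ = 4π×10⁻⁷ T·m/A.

B ≈ 31.4 μT

The semicircular arc contributes B_arc = μ₀I·π/(4πR) = μ₀I/(4R) = 1.92×10⁻⁵ T.
Each semi-infinite lead is at perpendicular distance R = 0.0329 m from the centre, with the perpendicular foot at its near end, so it contributes μ₀I/(4πR); both point the same way, together 1.22×10⁻⁵ T.
Arc and leads all point the same direction: B = 1.92×10⁻⁵ + 1.22×10⁻⁵ = 3.14×10⁻⁵ T.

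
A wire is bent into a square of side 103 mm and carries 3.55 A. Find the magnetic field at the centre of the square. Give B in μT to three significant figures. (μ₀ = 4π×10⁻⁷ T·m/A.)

B ≈ 39.0 μT

Each side is a finite straight segment at perpendicular distance d = a/(2 tan(π/4)) = 0.0515 m from the centre, with end-angles ±π/4.
One side contributes B₁ = (μ₀I/4πd)·2 sin(π/4) = 9.75×10⁻⁶ T.
All 4 sides add in the same direction: B = 4 × 9.75×10⁻⁶ = 3.90×10⁻⁵ T.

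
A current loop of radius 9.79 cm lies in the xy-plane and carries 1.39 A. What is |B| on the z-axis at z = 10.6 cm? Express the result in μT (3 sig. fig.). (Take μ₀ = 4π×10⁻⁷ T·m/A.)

B ≈ 2.79 μT

On the axis of a circular loop, B = μ₀IR² / [2(R²+z²)^(3/2)].
R² + z² = (0.0979)² + (0.106)² = 0.02082 m², and (R²+z²)^(3/2) = 3.00×10⁻³ m³.
B = (4π×10⁻⁷ × 1.39 × 0.009584) / (2 × 3.00×10⁻³) = 2.79×10⁻⁶ T.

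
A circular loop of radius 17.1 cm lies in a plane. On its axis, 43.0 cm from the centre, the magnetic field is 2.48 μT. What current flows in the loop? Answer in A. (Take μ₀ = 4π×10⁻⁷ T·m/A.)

I ≈ 13.4 A

On the axis of a loop, B = μ₀IR²/[2(R²+z²)^(3/2)], so I = 2B(R²+z²)^(3/2)/(μ₀R²).
R² + z² = 0.02924 + 0.1849 = 0.2141 m²; raised to 3/2 gives 9.91×10⁻² m³.
I = 2 × 2.48×10⁻⁶ × 9.91×10⁻² / (1.26×10⁻⁶ × 0.02924) = 13.4 A.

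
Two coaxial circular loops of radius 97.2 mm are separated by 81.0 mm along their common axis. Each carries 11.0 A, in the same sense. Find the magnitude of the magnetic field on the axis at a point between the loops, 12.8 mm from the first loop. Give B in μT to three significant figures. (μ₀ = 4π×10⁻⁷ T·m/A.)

Each loop contributes B = μ₀IR²/[2(R²+z²)^(3/2)] on the axis, with z measured from that loop.
Loop 1 (z = 0.0128 m): B₁ = 6.93×10⁻⁵ T. Loop 2 (z = 0.0682 m): B₂ = 3.90×10⁻⁵ T.
The fields add: B = B₁ + B₂ = 1.08×10⁻⁴ T.

B ≈ 108 μT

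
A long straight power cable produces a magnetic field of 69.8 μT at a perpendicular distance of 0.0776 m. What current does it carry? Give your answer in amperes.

For a long straight wire B = μ₀I/(2πd), so I = 2πdB/μ₀.
I = 2π × 0.0776 × 6.98×10⁻⁵ / (4π×10⁻⁷) = 27.1 A.

I ≈ 27.1 A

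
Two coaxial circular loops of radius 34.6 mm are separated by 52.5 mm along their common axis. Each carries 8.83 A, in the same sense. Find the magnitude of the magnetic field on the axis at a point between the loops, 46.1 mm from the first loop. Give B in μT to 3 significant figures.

Each loop contributes B = μ₀IR²/[2(R²+z²)^(3/2)] on the axis, with z measured from that loop.
Loop 1 (z = 0.0461 m): B₁ = 3.47×10⁻⁵ T. Loop 2 (z = 0.0064 m): B₂ = 1.52×10⁻⁴ T.
The fields add: B = B₁ + B₂ = 1.87×10⁻⁴ T.

B ≈ 187 μT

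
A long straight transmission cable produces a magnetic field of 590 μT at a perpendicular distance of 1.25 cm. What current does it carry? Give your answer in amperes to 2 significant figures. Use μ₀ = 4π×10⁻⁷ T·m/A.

For a long straight wire B = μ₀I/(2πd), so I = 2πdB/μ₀.
I = 2π × 0.0125 × 5.90×10⁻⁴ / (4π×10⁻⁷) = 36.9 A.

I ≈ 37 A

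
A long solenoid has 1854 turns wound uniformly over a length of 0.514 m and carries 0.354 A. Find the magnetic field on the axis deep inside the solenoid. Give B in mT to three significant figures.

Inside a long solenoid, B = μ₀nI with n = 3607 turns/m.
B = 4π×10⁻⁷ × 3607 × 0.354 = 1.60×10⁻³ T.

B ≈ 1.60 mT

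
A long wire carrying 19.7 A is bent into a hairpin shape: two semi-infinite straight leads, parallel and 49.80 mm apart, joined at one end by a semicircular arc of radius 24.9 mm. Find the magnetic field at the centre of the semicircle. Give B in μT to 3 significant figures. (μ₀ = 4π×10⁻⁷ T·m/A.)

The semicircular arc contributes B_arc = μ₀I·π/(4πR) = μ₀I/(4R) = 2.49×10⁻⁴ T.
Each semi-infinite lead is at perpendicular distance R = 0.0249 m from the centre, with the perpendicular foot at its near end, so it contributes μ₀I/(4πR); both point the same way, together 1.58×10⁻⁴ T.
Arc and leads all point the same direction: B = 2.49×10⁻⁴ + 1.58×10⁻⁴ = 4.07×10⁻⁴ T.

B ≈ 407 μT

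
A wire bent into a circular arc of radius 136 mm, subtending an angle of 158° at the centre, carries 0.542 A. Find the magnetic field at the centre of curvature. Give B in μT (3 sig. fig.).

B ≈ 1.10 μT

The Biot–Savart field of a circular arc at its centre is B = μ₀Iφ/(4πR), with φ = 2.758 rad.
B = (4π×10⁻⁷ × 0.542 × 2.758) / (4π × 0.136) = 1.10×10⁻⁶ T.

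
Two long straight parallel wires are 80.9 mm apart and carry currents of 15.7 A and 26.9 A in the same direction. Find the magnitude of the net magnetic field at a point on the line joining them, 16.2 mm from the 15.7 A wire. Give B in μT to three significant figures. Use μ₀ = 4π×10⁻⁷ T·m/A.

Each long wire gives B = μ₀I/(2πd). Distances are d₁ = 0.0162 m and d₂ = 0.0647 m.
B₁ = 1.94×10⁻⁴ T, B₂ = 8.32×10⁻⁵ T.
Between parallel currents the two contributions point in opposite directions, so they subtract. B = |B₁ − B₂| = |1.94×10⁻⁴ − 8.32×10⁻⁵| = 1.11×10⁻⁴ T.

B ≈ 111 μT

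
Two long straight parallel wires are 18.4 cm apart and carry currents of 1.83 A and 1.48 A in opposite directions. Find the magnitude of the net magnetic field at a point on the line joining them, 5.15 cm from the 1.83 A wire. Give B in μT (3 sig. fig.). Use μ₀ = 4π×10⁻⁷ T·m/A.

B ≈ 9.34 μT

Each long wire gives B = μ₀I/(2πd). Distances are d₁ = 0.0515 m and d₂ = 0.1325 m.
B₁ = 7.11×10⁻⁶ T, B₂ = 2.23×10⁻⁶ T.
Between antiparallel currents both contributions point the same way, so they add. B = B₁ + B₂ = 7.11×10⁻⁶ + 2.23×10⁻⁶ = 9.34×10⁻⁶ T.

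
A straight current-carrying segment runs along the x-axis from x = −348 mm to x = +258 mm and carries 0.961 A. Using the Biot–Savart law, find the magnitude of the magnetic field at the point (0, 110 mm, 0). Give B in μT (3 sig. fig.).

B ≈ 1.64 μT

For a finite straight segment, B = (μ₀I/4πd)(sinθ₁ + sinθ₂), where θ₁, θ₂ are the angles from the perpendicular to each end.
The perpendicular distance is d = 0.11 m; the end-offsets along the wire are a = 0.348 m and b = 0.258 m.
sinθ₁ = 0.348/√(0.348²+0.11²) = 0.9535; sinθ₂ = 0.258/√(0.258²+0.11²) = 0.9199.
B = (4π×10⁻⁷ × 0.961) / (4π × 0.11) × (0.9535 + 0.9199) = 1.64×10⁻⁶ T.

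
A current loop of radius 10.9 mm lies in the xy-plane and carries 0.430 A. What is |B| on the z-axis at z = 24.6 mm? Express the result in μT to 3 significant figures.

On the axis of a circular loop, B = μ₀IR² / [2(R²+z²)^(3/2)].
R² + z² = (0.0109)² + (0.0246)² = 0.000724 m², and (R²+z²)^(3/2) = 1.95×10⁻⁵ m³.
B = (4π×10⁻⁷ × 0.430 × 0.0001188) / (2 × 1.95×10⁻⁵) = 1.65×10⁻⁶ T.

B ≈ 1.65 μT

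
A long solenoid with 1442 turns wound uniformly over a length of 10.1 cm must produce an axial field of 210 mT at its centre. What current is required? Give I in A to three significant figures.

Inside a long solenoid B = μ₀nI with n = 1.428×10⁴ m⁻¹, so I = B/(μ₀n).
I = 0.210 / (4π×10⁻⁷ × 1.428×10⁴) = 11.7 A.

I ≈ 11.7 A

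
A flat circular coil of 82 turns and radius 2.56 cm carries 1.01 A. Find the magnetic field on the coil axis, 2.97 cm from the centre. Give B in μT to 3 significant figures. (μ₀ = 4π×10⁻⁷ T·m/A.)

For an N-turn flat coil, B = Nμ₀IR²/[2(R²+z²)^(3/2)] with R = 0.0256 m, z = 0.0297 m.
B = 82 × 6.90×10⁻⁶ T = 5.66×10⁻⁴ T.

B ≈ 566 μT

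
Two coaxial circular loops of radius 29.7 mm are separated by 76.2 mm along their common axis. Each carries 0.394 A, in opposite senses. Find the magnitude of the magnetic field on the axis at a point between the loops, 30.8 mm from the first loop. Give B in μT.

B ≈ 1.42 μT

Each loop contributes B = μ₀IR²/[2(R²+z²)^(3/2)] on the axis, with z measured from that loop.
Loop 1 (z = 0.0308 m): B₁ = 2.79×10⁻⁶ T. Loop 2 (z = 0.0454 m): B₂ = 1.37×10⁻⁶ T.
The fields oppose: B = |B₁ − B₂| = 1.42×10⁻⁶ T.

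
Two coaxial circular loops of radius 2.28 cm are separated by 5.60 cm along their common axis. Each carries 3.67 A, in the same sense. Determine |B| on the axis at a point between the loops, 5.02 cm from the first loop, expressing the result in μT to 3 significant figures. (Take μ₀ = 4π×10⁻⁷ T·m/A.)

Each loop contributes B = μ₀IR²/[2(R²+z²)^(3/2)] on the axis, with z measured from that loop.
Loop 1 (z = 0.0502 m): B₁ = 7.15×10⁻⁶ T. Loop 2 (z = 0.0058 m): B₂ = 9.21×10⁻⁵ T.
The fields add: B = B₁ + B₂ = 9.92×10⁻⁵ T.

B ≈ 99.2 μT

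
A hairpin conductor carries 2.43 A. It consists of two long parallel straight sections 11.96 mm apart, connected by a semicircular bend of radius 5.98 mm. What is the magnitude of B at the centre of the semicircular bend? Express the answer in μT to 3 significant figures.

B ≈ 209 μT

The semicircular arc contributes B_arc = μ₀I·π/(4πR) = μ₀I/(4R) = 1.28×10⁻⁴ T.
Each semi-infinite lead is at perpendicular distance R = 0.00598 m from the centre, with the perpendicular foot at its near end, so it contributes μ₀I/(4πR); both point the same way, together 8.13×10⁻⁵ T.
Arc and leads all point the same direction: B = 1.28×10⁻⁴ + 8.13×10⁻⁵ = 2.09×10⁻⁴ T.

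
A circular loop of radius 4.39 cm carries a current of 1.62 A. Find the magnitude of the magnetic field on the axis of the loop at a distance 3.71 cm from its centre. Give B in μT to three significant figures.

On the axis of a circular loop, B = μ₀IR² / [2(R²+z²)^(3/2)].
R² + z² = (0.0439)² + (0.0371)² = 0.003304 m², and (R²+z²)^(3/2) = 1.90×10⁻⁴ m³.
B = (4π×10⁻⁷ × 1.62 × 0.001927) / (2 × 1.90×10⁻⁴) = 1.03×10⁻⁵ T.

B ≈ 10.3 μT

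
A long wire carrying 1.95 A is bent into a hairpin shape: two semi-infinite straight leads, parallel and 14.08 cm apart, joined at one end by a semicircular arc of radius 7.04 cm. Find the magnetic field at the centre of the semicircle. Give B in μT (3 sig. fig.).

The semicircular arc contributes B_arc = μ₀I·π/(4πR) = μ₀I/(4R) = 8.70×10⁻⁶ T.
Each semi-infinite lead is at perpendicular distance R = 0.0704 m from the centre, with the perpendicular foot at its near end, so it contributes μ₀I/(4πR); both point the same way, together 5.54×10⁻⁶ T.
Arc and leads all point the same direction: B = 8.70×10⁻⁶ + 5.54×10⁻⁶ = 1.42×10⁻⁵ T.

B ≈ 14.2 μT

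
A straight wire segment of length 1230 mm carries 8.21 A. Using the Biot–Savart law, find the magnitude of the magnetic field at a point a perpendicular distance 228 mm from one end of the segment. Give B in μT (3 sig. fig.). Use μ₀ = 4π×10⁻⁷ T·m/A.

B ≈ 3.54 μT

For a finite straight segment, B = (μ₀I/4πd)(sinθ₁ + sinθ₂), where θ₁, θ₂ are the angles from the perpendicular to each end.
The perpendicular foot is at one end, so the two end-offsets along the wire are 0 and L = 1.23 m.
sinθ₁ = 0/√(0²+0.228²) = 0.0000; sinθ₂ = 1.23/√(1.23²+0.228²) = 0.9833.
B = (4π×10⁻⁷ × 8.21) / (4π × 0.228) × (0.0000 + 0.9833) = 3.54×10⁻⁶ T.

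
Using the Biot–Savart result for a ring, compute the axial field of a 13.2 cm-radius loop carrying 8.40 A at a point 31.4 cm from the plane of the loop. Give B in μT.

B ≈ 2.33 μT

On the axis of a circular loop, B = μ₀IR² / [2(R²+z²)^(3/2)].
R² + z² = (0.132)² + (0.314)² = 0.116 m², and (R²+z²)^(3/2) = 3.95×10⁻² m³.
B = (4π×10⁻⁷ × 8.40 × 0.01742) / (2 × 3.95×10⁻²) = 2.33×10⁻⁶ T.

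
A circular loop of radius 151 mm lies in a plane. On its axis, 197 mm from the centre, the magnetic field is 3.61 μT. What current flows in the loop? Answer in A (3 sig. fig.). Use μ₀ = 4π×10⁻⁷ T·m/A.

I ≈ 3.85 A

On the axis of a loop, B = μ₀IR²/[2(R²+z²)^(3/2)], so I = 2B(R²+z²)^(3/2)/(μ₀R²).
R² + z² = 0.0228 + 0.03881 = 0.06161 m²; raised to 3/2 gives 1.53×10⁻² m³.
I = 2 × 3.61×10⁻⁶ × 1.53×10⁻² / (1.26×10⁻⁶ × 0.0228) = 3.85 A.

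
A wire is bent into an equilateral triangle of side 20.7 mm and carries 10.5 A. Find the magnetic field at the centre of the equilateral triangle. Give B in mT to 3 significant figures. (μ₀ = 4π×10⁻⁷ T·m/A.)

Each side is a finite straight segment at perpendicular distance d = a/(2 tan(π/3)) = 0.005976 m from the centre, with end-angles ±π/3.
One side contributes B₁ = (μ₀I/4πd)·2 sin(π/3) = 3.04×10⁻⁴ T.
All 3 sides add in the same direction: B = 3 × 3.04×10⁻⁴ = 9.13×10⁻⁴ T.

B ≈ 0.913 mT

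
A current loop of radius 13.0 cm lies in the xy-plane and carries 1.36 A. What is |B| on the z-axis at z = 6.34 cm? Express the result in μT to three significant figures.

On the axis of a circular loop, B = μ₀IR² / [2(R²+z²)^(3/2)].
R² + z² = (0.13)² + (0.0634)² = 0.02092 m², and (R²+z²)^(3/2) = 3.03×10⁻³ m³.
B = (4π×10⁻⁷ × 1.36 × 0.0169) / (2 × 3.03×10⁻³) = 4.77×10⁻⁶ T.

B ≈ 4.77 μT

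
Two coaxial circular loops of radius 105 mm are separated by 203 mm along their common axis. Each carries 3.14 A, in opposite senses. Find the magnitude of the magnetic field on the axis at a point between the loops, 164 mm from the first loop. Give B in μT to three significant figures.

Each loop contributes B = μ₀IR²/[2(R²+z²)^(3/2)] on the axis, with z measured from that loop.
Loop 1 (z = 0.164 m): B₁ = 2.95×10⁻⁶ T. Loop 2 (z = 0.039 m): B₂ = 1.55×10⁻⁵ T.
The fields oppose: B = |B₁ − B₂| = 1.25×10⁻⁵ T.

B ≈ 12.5 μT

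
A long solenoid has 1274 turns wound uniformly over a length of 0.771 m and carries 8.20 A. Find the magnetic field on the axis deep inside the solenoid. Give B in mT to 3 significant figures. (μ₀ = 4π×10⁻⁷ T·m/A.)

Inside a long solenoid, B = μ₀nI with n = 1652 turns/m.
B = 4π×10⁻⁷ × 1652 × 8.20 = 1.70×10⁻² T.

B ≈ 17.0 mT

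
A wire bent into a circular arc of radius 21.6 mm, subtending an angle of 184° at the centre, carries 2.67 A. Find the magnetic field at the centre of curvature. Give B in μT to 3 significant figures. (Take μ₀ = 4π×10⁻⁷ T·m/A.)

The Biot–Savart field of a circular arc at its centre is B = μ₀Iφ/(4πR), with φ = 3.211 rad.
B = (4π×10⁻⁷ × 2.67 × 3.211) / (4π × 0.0216) = 3.97×10⁻⁵ T.

B ≈ 39.7 μT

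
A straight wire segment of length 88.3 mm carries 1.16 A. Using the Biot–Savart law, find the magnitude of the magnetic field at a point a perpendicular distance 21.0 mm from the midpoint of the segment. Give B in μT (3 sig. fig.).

B ≈ 9.98 μT

For a finite straight segment, B = (μ₀I/4πd)(sinθ₁ + sinθ₂), where θ₁, θ₂ are the angles from the perpendicular to each end.
The perpendicular from the point meets the wire at its midpoint, so each end is L/2 = 0.04415 m away along the wire.
sinθ₁ = 0.04415/√(0.04415²+0.021²) = 0.9030; sinθ₂ = 0.04415/√(0.04415²+0.021²) = 0.9030.
B = (4π×10⁻⁷ × 1.16) / (4π × 0.021) × (0.9030 + 0.9030) = 9.98×10⁻⁶ T.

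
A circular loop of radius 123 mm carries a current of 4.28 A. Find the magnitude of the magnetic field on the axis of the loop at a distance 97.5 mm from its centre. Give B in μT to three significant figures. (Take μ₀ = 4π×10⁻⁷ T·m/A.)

On the axis of a circular loop, B = μ₀IR² / [2(R²+z²)^(3/2)].
R² + z² = (0.123)² + (0.0975)² = 0.02464 m², and (R²+z²)^(3/2) = 3.87×10⁻³ m³.
B = (4π×10⁻⁷ × 4.28 × 0.01513) / (2 × 3.87×10⁻³) = 1.05×10⁻⁵ T.

B ≈ 10.5 μT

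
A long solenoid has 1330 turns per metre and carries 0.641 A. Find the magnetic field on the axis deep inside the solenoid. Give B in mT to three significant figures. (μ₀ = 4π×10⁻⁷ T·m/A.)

B ≈ 1.07 mT

Inside a long solenoid, B = μ₀nI with n = 1330 turns/m.
B = 4π×10⁻⁷ × 1330 × 0.641 = 1.07×10⁻³ T.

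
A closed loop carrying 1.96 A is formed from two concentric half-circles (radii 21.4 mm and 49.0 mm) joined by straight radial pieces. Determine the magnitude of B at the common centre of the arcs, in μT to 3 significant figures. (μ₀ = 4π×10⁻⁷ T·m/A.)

B ≈ 16.2 μT

The radial connectors point toward the centre, so dl × r̂ = 0 and they contribute nothing.
Each semicircle gives μ₀I/(4R): inner arc 2.88×10⁻⁵ T, outer arc 1.26×10⁻⁵ T.
The two arcs carry current in opposite angular senses, so their fields oppose: B = |2.88×10⁻⁵ − 1.26×10⁻⁵| = 1.62×10⁻⁵ T.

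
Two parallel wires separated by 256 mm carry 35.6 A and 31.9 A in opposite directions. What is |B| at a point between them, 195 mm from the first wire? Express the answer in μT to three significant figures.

B ≈ 141 μT

Each long wire gives B = μ₀I/(2πd). Distances are d₁ = 0.195 m and d₂ = 0.061 m.
B₁ = 3.65×10⁻⁵ T, B₂ = 1.05×10⁻⁴ T.
Between antiparallel currents both contributions point the same way, so they add. B = B₁ + B₂ = 3.65×10⁻⁵ + 1.05×10⁻⁴ = 1.41×10⁻⁴ T.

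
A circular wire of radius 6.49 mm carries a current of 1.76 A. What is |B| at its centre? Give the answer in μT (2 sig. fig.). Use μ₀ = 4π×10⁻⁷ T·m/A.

At the centre of a circular loop the Biot–Savart law gives B = μ₀I/(2R).
B = (4π×10⁻⁷ × 1.76) / (2 × 0.00649) = 1.70×10⁻⁴ T.

B ≈ 170 μT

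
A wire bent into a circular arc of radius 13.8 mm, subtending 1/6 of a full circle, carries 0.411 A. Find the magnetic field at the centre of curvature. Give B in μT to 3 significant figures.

B ≈ 3.12 μT

The Biot–Savart field of a circular arc at its centre is B = μ₀Iφ/(4πR), with φ = 1.047 rad.
B = (4π×10⁻⁷ × 0.411 × 1.047) / (4π × 0.0138) = 3.12×10⁻⁶ T.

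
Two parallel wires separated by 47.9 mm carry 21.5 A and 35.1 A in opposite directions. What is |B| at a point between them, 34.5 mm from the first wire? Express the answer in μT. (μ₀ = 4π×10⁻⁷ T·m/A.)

B ≈ 649 μT

Each long wire gives B = μ₀I/(2πd). Distances are d₁ = 0.0345 m and d₂ = 0.0134 m.
B₁ = 1.25×10⁻⁴ T, B₂ = 5.24×10⁻⁴ T.
Between antiparallel currents both contributions point the same way, so they add. B = B₁ + B₂ = 1.25×10⁻⁴ + 5.24×10⁻⁴ = 6.49×10⁻⁴ T.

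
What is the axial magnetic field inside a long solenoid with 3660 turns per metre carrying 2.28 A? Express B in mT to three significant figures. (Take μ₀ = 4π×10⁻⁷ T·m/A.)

B ≈ 10.5 mT

Inside a long solenoid, B = μ₀nI with n = 3660 turns/m.
B = 4π×10⁻⁷ × 3660 × 2.28 = 1.05×10⁻² T.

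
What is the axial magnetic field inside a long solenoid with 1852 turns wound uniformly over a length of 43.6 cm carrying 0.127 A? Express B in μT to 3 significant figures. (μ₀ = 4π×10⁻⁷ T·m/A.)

Inside a long solenoid, B = μ₀nI with n = 4248 turns/m.
B = 4π×10⁻⁷ × 4248 × 0.127 = 6.78×10⁻⁴ T.

B ≈ 678 μT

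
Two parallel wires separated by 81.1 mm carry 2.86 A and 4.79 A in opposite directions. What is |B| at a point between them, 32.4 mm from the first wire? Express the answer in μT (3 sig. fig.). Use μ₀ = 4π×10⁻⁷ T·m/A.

Each long wire gives B = μ₀I/(2πd). Distances are d₁ = 0.0324 m and d₂ = 0.0487 m.
B₁ = 1.77×10⁻⁵ T, B₂ = 1.97×10⁻⁵ T.
Between antiparallel currents both contributions point the same way, so they add. B = B₁ + B₂ = 1.77×10⁻⁵ + 1.97×10⁻⁵ = 3.73×10⁻⁵ T.

B ≈ 37.3 μT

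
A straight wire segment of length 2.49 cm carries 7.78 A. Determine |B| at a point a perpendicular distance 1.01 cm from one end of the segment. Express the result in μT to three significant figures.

For a finite straight segment, B = (μ₀I/4πd)(sinθ₁ + sinθ₂), where θ₁, θ₂ are the angles from the perpendicular to each end.
The perpendicular foot is at one end, so the two end-offsets along the wire are 0 and L = 0.0249 m.
sinθ₁ = 0/√(0²+0.0101²) = 0.0000; sinθ₂ = 0.0249/√(0.0249²+0.0101²) = 0.9267.
B = (4π×10⁻⁷ × 7.78) / (4π × 0.0101) × (0.0000 + 0.9267) = 7.14×10⁻⁵ T.

B ≈ 71.4 μT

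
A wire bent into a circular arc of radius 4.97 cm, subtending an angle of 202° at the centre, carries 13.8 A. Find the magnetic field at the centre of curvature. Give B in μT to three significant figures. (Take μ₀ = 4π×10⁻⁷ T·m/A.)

B ≈ 97.9 μT

The Biot–Savart field of a circular arc at its centre is B = μ₀Iφ/(4πR), with φ = 3.526 rad.
B = (4π×10⁻⁷ × 13.8 × 3.526) / (4π × 0.0497) = 9.79×10⁻⁵ T.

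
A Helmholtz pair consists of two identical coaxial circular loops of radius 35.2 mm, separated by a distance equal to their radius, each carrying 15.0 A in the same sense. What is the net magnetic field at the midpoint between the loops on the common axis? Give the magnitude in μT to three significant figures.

Each loop contributes B = μ₀IR²/[2(R²+z²)^(3/2)] on the axis, with z measured from that loop.
Loop 1 (z = 0.0176 m): B₁ = 1.92×10⁻⁴ T. Loop 2 (z = 0.0176 m): B₂ = 1.92×10⁻⁴ T.
The fields add: B = B₁ + B₂ = 3.83×10⁻⁴ T.

B ≈ 383 μT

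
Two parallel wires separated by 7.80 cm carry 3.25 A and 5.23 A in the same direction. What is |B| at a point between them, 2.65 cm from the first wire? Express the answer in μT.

B ≈ 4.22 μT

Each long wire gives B = μ₀I/(2πd). Distances are d₁ = 0.0265 m and d₂ = 0.0515 m.
B₁ = 2.45×10⁻⁵ T, B₂ = 2.03×10⁻⁵ T.
Between parallel currents the two contributions point in opposite directions, so they subtract. B = |B₁ − B₂| = |2.45×10⁻⁵ − 2.03×10⁻⁵| = 4.22×10⁻⁶ T.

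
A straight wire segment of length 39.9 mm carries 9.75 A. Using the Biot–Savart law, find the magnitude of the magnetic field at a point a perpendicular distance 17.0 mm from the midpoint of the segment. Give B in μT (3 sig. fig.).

For a finite straight segment, B = (μ₀I/4πd)(sinθ₁ + sinθ₂), where θ₁, θ₂ are the angles from the perpendicular to each end.
The perpendicular from the point meets the wire at its midpoint, so each end is L/2 = 0.01995 m away along the wire.
sinθ₁ = 0.01995/√(0.01995²+0.017²) = 0.7611; sinθ₂ = 0.01995/√(0.01995²+0.017²) = 0.7611.
B = (4π×10⁻⁷ × 9.75) / (4π × 0.017) × (0.7611 + 0.7611) = 8.73×10⁻⁵ T.

B ≈ 87.3 μT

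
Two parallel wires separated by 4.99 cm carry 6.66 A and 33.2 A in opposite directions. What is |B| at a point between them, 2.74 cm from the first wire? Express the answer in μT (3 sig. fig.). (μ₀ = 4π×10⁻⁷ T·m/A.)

B ≈ 344 μT

Each long wire gives B = μ₀I/(2πd). Distances are d₁ = 0.0274 m and d₂ = 0.0225 m.
B₁ = 4.86×10⁻⁵ T, B₂ = 2.95×10⁻⁴ T.
Between antiparallel currents both contributions point the same way, so they add. B = B₁ + B₂ = 4.86×10⁻⁵ + 2.95×10⁻⁴ = 3.44×10⁻⁴ T.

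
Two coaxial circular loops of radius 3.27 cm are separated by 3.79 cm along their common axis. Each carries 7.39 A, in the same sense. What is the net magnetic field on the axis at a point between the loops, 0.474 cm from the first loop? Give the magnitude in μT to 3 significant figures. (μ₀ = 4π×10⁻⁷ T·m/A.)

Each loop contributes B = μ₀IR²/[2(R²+z²)^(3/2)] on the axis, with z measured from that loop.
Loop 1 (z = 0.00474 m): B₁ = 1.38×10⁻⁴ T. Loop 2 (z = 0.03316 m): B₂ = 4.92×10⁻⁵ T.
The fields add: B = B₁ + B₂ = 1.87×10⁻⁴ T.

B ≈ 187 μT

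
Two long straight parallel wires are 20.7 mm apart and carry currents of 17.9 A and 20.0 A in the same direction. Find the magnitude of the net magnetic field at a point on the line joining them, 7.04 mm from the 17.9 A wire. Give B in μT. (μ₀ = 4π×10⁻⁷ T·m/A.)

B ≈ 216 μT

Each long wire gives B = μ₀I/(2πd). Distances are d₁ = 0.00704 m and d₂ = 0.01366 m.
B₁ = 5.09×10⁻⁴ T, B₂ = 2.93×10⁻⁴ T.
Between parallel currents the two contributions point in opposite directions, so they subtract. B = |B₁ − B₂| = |5.09×10⁻⁴ − 2.93×10⁻⁴| = 2.16×10⁻⁴ T.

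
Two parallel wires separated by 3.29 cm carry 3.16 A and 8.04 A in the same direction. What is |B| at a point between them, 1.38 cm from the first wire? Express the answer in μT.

Each long wire gives B = μ₀I/(2πd). Distances are d₁ = 0.0138 m and d₂ = 0.0191 m.
B₁ = 4.58×10⁻⁵ T, B₂ = 8.42×10⁻⁵ T.
Between parallel currents the two contributions point in opposite directions, so they subtract. B = |B₁ − B₂| = |4.58×10⁻⁵ − 8.42×10⁻⁵| = 3.84×10⁻⁵ T.

B ≈ 38.4 μT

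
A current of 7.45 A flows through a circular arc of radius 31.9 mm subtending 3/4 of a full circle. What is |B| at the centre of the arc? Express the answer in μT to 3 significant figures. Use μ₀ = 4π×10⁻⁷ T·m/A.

B ≈ 110 μT

The Biot–Savart field of a circular arc at its centre is B = μ₀Iφ/(4πR), with φ = 4.712 rad.
B = (4π×10⁻⁷ × 7.45 × 4.712) / (4π × 0.0319) = 1.10×10⁻⁴ T.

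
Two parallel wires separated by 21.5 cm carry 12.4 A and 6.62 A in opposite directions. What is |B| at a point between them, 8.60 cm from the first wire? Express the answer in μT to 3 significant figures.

B ≈ 39.1 μT

Each long wire gives B = μ₀I/(2πd). Distances are d₁ = 0.086 m and d₂ = 0.129 m.
B₁ = 2.88×10⁻⁵ T, B₂ = 1.03×10⁻⁵ T.
Between antiparallel currents both contributions point the same way, so they add. B = B₁ + B₂ = 2.88×10⁻⁵ + 1.03×10⁻⁵ = 3.91×10⁻⁵ T.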